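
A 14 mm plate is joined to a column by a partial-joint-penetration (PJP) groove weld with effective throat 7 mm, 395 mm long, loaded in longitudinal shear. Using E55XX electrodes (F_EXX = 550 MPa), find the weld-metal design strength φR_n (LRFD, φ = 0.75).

Effective throat (given) t_e = 7 mm.
A_we = 7 × 395 = 2765 mm².
F_nw = 0.6 F_EXX = 330 MPa.
φR_n = 0.75 × 330 × 2765 × 10⁻³ = 684.3 kN.

φR_n ≈ 684 kN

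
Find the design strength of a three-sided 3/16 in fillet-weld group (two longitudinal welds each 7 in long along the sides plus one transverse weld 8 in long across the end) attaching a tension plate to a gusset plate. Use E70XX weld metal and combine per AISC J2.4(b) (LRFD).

φR_n ≈ 99.8 kips

E70XX → F_EXX = 70 ksi.
t_e = 0.707 × 0.1875 = 0.1326 in.
R_nwl = 0.6 × 70 × 0.1326 × 14 = 77.95 kips (longitudinal, 2 welds).
R_nwt = 0.6 × 70 × 0.1326 × 8 = 44.54 kips (transverse, base value).
(i) R_nwl + R_nwt = 122.5 kips; (ii) 0.85 R_nwl + 1.5 R_nwt = 133.1 kips.
R_n = max = 133.1 kips [governs: (ii)]; φR_n = 99.8 kips.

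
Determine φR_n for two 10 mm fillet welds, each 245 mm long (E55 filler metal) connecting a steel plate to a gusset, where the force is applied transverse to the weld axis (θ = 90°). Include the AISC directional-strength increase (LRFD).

E55XX → F_EXX = 550 MPa.
t_e = 0.707 × 10 = 7.07 mm; A_we = 7.07 × 490 = 3464 mm².
Directional factor: 1.0 + 0.5 sin^1.5(90°) = 1.5.
F_nw = 0.6 × 550 × 1.5 = 495 MPa.
φR_n = 0.75 × 495 × 3464 × 10⁻³ = 1286 kN.

φR_n ≈ 1290 kN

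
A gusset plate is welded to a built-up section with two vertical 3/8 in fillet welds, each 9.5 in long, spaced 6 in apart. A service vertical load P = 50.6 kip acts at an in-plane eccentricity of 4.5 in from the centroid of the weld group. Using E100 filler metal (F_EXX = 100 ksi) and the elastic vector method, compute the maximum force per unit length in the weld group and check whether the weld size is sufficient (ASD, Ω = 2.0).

Total weld length L_w = 19 in. Treat welds as unit-width lines.
Polar moment about centroid: J = 2[d³/12 + d(b/2)²] = 2[9.5³/12 + 9.5×3²] = 313.9 in³.
Direct shear f_v = P/L_w = 50.6 / 19 = 2.663 kip/in (vertical).
Torsion M = P·e = 50.6 × 4.5 = 227.7 kip·in.
Critical point at (x, y) = (3, 4.75) from centroid. f_tx = M·y/J = 3.446 kip/in; f_ty = M·x/J = 2.176 kip/in.
Resultant f_max = √[f_tx² + (f_v + f_ty)²] = √[3.446² + (2.663 + 2.176)²] = 5.941 kip/in.
Capacity per unit length: r_n/Ω = (1/2.0) × 0.6 × 100 × (0.707 × 0.375) = 7.954 kip/in.
5.941 ≤ 7.954 → adequate.

f_max ≈ 5.94 kip/in; adequate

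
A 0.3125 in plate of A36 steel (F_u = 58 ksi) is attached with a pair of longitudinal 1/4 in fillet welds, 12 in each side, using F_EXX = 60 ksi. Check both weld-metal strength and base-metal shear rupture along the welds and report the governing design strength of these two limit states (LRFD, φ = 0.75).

φR_n ≈ 115 kip (weld metal governs)

t_e = 0.707 × 0.25 = 0.1767 in; L = 24 in.
Weld metal: φR_n = 0.75 × 0.6 × 60 × 0.1767 × 24 = 114.5 kip.
Base metal (shear rupture): φR_n = 0.75 × 0.6 × 58 × 0.3125 × 24 = 195.8 kip.
Governing: weld metal.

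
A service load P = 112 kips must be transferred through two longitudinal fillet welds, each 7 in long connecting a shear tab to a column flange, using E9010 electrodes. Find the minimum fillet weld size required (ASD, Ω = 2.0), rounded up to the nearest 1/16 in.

E90XX → F_EXX = 90 ksi.
Total weld length L = 14 in.
Required throat t_e = P × Ω / (0.6 F_EXX × L) = 112 × 2.0 / (0.6 × 90 × 14) = 0.2963 in.
Required leg w = t_e / 0.707 = 0.4191 in → use 7/16 in.

w = 7/16 in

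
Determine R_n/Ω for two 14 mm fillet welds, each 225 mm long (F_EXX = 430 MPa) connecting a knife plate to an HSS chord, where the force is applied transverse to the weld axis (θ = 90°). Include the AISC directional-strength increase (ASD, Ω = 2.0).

R_n/Ω ≈ 862 kN

t_e = 0.707 × 14 = 9.898 mm; A_we = 9.898 × 450 = 4454 mm².
Directional factor: 1.0 + 0.5 sin^1.5(90°) = 1.5.
F_nw = 0.6 × 430 × 1.5 = 387 MPa.
R_n/Ω = (387 × 4454) / 2.0 × 10⁻³ = 861.9 kN.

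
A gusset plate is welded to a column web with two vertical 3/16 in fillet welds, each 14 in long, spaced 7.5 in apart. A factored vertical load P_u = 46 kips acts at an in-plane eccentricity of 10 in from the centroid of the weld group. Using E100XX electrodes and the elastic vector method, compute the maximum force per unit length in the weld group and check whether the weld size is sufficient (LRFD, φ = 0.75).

E100XX → F_EXX = 100 ksi.
Total weld length L_w = 28 in. Treat welds as unit-width lines.
Polar moment about centroid: J = 2[d³/12 + d(b/2)²] = 2[14³/12 + 14×3.75²] = 851.1 in³.
Direct shear f_v = P/L_w = 46 / 28 = 1.643 kip/in (vertical).
Torsion M = P·e = 46 × 10 = 460 kip·in.
Critical point at (x, y) = (3.75, 7) from centroid. f_tx = M·y/J = 3.783 kip/in; f_ty = M·x/J = 2.027 kip/in.
Resultant f_max = √[f_tx² + (f_v + f_ty)²] = √[3.783² + (1.643 + 2.027)²] = 5.271 kip/in.
Capacity per unit length: φr_n = 0.75 × 0.6 × 100 × (0.707 × 0.1875) = 5.965 kip/in.
5.271 ≤ 5.965 → adequate.

f_max ≈ 5.27 kip/in; adequate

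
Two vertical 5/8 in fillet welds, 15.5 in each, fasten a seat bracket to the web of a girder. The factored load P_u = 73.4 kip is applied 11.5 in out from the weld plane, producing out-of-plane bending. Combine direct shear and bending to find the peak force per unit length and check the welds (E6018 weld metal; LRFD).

f_max ≈ 10.8 kip/in; adequate

E60XX → F_EXX = 60 ksi.
L_w = 2 × 15.5 = 31 in; section modulus (unit throat) S = 2 × L²/6 = 80.08 in².
Direct shear f_v = P/L_w = 73.4/31 = 2.368 kip/in.
Moment M = P × e = 73.4 × 11.5 = 844.1 kip·in; bending f_b = M/S = 10.54 kip/in.
f_max = √(f_v² + f_b²) = √(2.368² + 10.54²) = 10.8 kip/in.
φr_n = 0.75 × 0.6 × 60 × (0.707 × 0.625) = 11.93 kip/in → adequate.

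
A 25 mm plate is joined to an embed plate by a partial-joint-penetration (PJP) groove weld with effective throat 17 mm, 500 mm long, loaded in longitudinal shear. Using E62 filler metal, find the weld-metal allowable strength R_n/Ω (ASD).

E62XX → F_EXX = 620 MPa.
Effective throat (given) t_e = 17 mm.
A_we = 17 × 500 = 8500 mm².
F_nw = 0.6 F_EXX = 372 MPa.
R_n/Ω = (372 × 8500) / 2.0 × 10⁻³ = 1581 kN.

R_n/Ω ≈ 1580 kN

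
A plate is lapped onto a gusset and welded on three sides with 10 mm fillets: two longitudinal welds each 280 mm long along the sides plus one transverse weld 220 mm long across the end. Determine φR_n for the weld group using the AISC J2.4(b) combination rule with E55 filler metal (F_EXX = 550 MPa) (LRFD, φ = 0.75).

φR_n ≈ 1410 kN

t_e = 0.707 × 10 = 7.07 mm.
R_nwl = 0.6 × 550 × 7.07 × 560 × 10⁻³ = 1307 kN (longitudinal, 2 welds).
R_nwt = 0.6 × 550 × 7.07 × 220 × 10⁻³ = 513.3 kN (transverse, base value).
(i) R_nwl + R_nwt = 1820 kN; (ii) 0.85 R_nwl + 1.5 R_nwt = 1880 kN.
R_n = max = 1880 kN [governs: (ii)]; φR_n = 1410 kN.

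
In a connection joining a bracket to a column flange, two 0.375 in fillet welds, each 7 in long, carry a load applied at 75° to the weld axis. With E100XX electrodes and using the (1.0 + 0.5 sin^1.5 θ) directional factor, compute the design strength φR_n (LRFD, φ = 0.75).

φR_n ≈ 246 kips

E100XX → F_EXX = 100 ksi.
t_e = 0.707 × 0.375 = 0.2651 in; A_we = 0.2651 × 14 = 3.712 in².
Directional factor: 1.0 + 0.5 sin^1.5(75°) = 1.475.
F_nw = 0.6 × 100 × 1.475 = 88.48 ksi.
φR_n = 0.75 × 88.48 × 3.712 = 246.3 kips.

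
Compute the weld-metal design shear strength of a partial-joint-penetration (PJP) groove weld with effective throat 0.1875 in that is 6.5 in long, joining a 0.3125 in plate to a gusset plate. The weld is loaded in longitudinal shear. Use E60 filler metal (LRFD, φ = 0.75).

E60XX → F_EXX = 60 ksi.
Effective throat (given) t_e = 0.1875 in.
A_we = 0.1875 × 6.5 = 1.219 in².
F_nw = 0.6 F_EXX = 36 ksi.
φR_n = 0.75 × 36 × 1.219 = 32.91 kip.

φR_n ≈ 32.9 kip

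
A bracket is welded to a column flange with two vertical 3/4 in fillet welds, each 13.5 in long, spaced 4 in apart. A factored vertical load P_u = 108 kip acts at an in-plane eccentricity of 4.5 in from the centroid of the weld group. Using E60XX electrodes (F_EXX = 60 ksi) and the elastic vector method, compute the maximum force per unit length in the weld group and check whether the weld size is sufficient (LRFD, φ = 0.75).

Total weld length L_w = 27 in. Treat welds as unit-width lines.
Polar moment about centroid: J = 2[d³/12 + d(b/2)²] = 2[13.5³/12 + 13.5×2²] = 518.1 in³.
Direct shear f_v = P/L_w = 108 / 27 = 4 kip/in (vertical).
Torsion M = P·e = 108 × 4.5 = 486 kip·in.
Critical point at (x, y) = (2, 6.75) from centroid. f_tx = M·y/J = 6.332 kip/in; f_ty = M·x/J = 1.876 kip/in.
Resultant f_max = √[f_tx² + (f_v + f_ty)²] = √[6.332² + (4 + 1.876)²] = 8.639 kip/in.
Capacity per unit length: φr_n = 0.75 × 0.6 × 60 × (0.707 × 0.75) = 14.32 kip/in.
8.639 ≤ 14.32 → adequate.

f_max ≈ 8.64 kip/in; adequate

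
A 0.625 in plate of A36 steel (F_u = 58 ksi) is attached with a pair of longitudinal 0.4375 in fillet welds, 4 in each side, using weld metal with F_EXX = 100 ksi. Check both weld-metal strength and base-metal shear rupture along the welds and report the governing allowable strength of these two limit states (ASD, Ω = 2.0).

R_n/Ω ≈ 74.2 kips (weld metal governs)

t_e = 0.707 × 0.4375 = 0.3093 in; L = 8 in.
Weld metal: R_n/Ω = (1/2.0) × 0.6 × 100 × 0.3093 × 8 = 74.23 kips.
Base metal (shear rupture): R_n/Ω = (1/2.0) × 0.6 × 58 × 0.625 × 8 = 87 kips.
Governing: weld metal.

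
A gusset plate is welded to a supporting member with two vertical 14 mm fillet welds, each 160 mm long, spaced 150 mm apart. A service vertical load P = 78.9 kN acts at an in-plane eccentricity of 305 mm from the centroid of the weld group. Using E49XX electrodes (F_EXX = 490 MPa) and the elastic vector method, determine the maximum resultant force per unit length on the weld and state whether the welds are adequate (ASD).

Total weld length L_w = 320 mm. Treat welds as unit-width lines.
Polar moment about centroid: J = 2[d³/12 + d(b/2)²] = 2[160³/12 + 160×75²] = 2483000 mm³.
Direct shear f_v = P/L_w = 78.9×10³ / 320 = 246.6 N/mm (vertical).
Torsion M = P·e = 78.9×10³ × 305 = 24064000 N·mm.
Critical point at (x, y) = (75, 80) from centroid. f_tx = M·y/J = 775.4 N/mm; f_ty = M·x/J = 727 N/mm.
Resultant f_max = √[f_tx² + (f_v + f_ty)²] = √[775.4² + (246.6 + 727)²] = 1245 N/mm.
Capacity per unit length: r_n/Ω = (1/2.0) × 0.6 × 490 × (0.707 × 14) = 1455 N/mm.
1245 ≤ 1455 → adequate.

f_max ≈ 1240 N/mm; adequate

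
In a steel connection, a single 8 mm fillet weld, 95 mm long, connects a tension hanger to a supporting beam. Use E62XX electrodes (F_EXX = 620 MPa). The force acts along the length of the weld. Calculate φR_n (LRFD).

φR_n ≈ 150 kN

Effective throat t_e = 0.707 × 8 = 5.656 mm.
Total length L = 95 mm; A_we = 5.656 × 95 = 537.3 mm².
F_nw = 0.6 F_EXX = 0.6 × 620 = 372 MPa.
φR_n = 0.75 × 372 × 537.3 × 10⁻³ = 149.9 kN.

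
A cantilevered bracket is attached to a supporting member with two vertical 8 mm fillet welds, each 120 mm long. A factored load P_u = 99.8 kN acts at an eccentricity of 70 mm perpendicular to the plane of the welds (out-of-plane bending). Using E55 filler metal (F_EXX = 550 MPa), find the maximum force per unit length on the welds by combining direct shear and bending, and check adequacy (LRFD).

L_w = 2 × 120 = 240 mm; section modulus (unit throat) S = 2 × L²/6 = 4800 mm².
Direct shear f_v = P/L_w = 99.8×10³/240 = 415.8 N/mm.
Moment M = P × e = 99.8×10³ × 70 = 6986000 N·mm; bending f_b = M/S = 1455 N/mm.
f_max = √(f_v² + f_b²) = √(415.8² + 1455²) = 1514 N/mm.
φr_n = 0.75 × 0.6 × 550 × (0.707 × 8) = 1400 N/mm → NOT adequate.

f_max ≈ 1510 N/mm; NOT adequate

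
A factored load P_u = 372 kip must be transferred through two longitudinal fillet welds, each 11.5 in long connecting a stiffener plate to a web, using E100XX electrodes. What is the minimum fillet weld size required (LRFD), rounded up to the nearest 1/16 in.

w = 9/16 in

E100XX → F_EXX = 100 ksi.
Total weld length L = 23 in.
Required throat t_e = P_u / (φ × 0.6 F_EXX × L) = 372 / (0.75 × 0.6 × 100 × 23) = 0.3594 in.
Required leg w = t_e / 0.707 = 0.5084 in → use 9/16 in.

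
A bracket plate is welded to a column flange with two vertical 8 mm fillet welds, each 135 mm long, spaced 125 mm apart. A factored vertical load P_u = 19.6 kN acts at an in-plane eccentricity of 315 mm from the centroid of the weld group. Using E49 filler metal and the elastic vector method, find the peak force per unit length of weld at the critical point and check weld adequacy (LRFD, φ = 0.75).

E49XX → F_EXX = 490 MPa.
Total weld length L_w = 270 mm. Treat welds as unit-width lines.
Polar moment about centroid: J = 2[d³/12 + d(b/2)²] = 2[135³/12 + 135×62.5²] = 1465000 mm³.
Direct shear f_v = P/L_w = 19.6×10³ / 270 = 72.59 N/mm (vertical).
Torsion M = P·e = 19.6×10³ × 315 = 6174000 N·mm.
Critical point at (x, y) = (62.5, 67.5) from centroid. f_tx = M·y/J = 284.5 N/mm; f_ty = M·x/J = 263.4 N/mm.
Resultant f_max = √[f_tx² + (f_v + f_ty)²] = √[284.5² + (72.59 + 263.4)²] = 440.3 N/mm.
Capacity per unit length: φr_n = 0.75 × 0.6 × 490 × (0.707 × 8) = 1247 N/mm.
440.3 ≤ 1247 → adequate.

f_max ≈ 440 N/mm; adequate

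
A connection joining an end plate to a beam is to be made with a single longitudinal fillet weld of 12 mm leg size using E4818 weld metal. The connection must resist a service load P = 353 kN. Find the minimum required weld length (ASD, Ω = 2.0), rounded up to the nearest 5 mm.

E48XX → F_EXX = 480 MPa.
Throat t_e = 0.707 × 12 = 8.484 mm.
r_n/Ω = (0.6 × 480 × 8.484) / 2.0 = 1222 N/mm = 1.222 kN/mm.
L_req = P / (r_n/Ω) = 353 / 1.222 = 288.9 mm total.
Round up → use L = 290 mm.

L = 290 mm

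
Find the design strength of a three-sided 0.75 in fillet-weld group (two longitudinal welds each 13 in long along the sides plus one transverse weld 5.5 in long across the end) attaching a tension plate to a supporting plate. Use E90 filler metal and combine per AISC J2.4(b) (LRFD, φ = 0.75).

E90XX → F_EXX = 90 ksi.
t_e = 0.707 × 0.75 = 0.5302 in.
R_nwl = 0.6 × 90 × 0.5302 × 26 = 744.5 kips (longitudinal, 2 welds).
R_nwt = 0.6 × 90 × 0.5302 × 5.5 = 157.5 kips (transverse, base value).
(i) R_nwl + R_nwt = 902 kips; (ii) 0.85 R_nwl + 1.5 R_nwt = 869 kips.
R_n = max = 902 kips [governs: (i)]; φR_n = 676.5 kips.

φR_n ≈ 676 kips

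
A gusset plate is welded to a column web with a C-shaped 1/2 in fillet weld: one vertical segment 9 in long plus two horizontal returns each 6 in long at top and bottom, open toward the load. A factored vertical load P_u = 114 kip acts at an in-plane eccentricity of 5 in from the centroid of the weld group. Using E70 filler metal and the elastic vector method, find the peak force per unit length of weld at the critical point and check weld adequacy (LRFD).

E70XX → F_EXX = 70 ksi.
Total weld length L_w = 21 in. Treat welds as unit-width lines.
Centroid: x̄ = 2×6×3 / 21 = 1.714 in from the vertical weld.
Polar moment about centroid: J = I_x + I_y = [9³/12 + 2×6×4.5²] + [9×1.714² + 2(6³/12 + 6×1.286²)] = 386 in³.
Direct shear f_v = P/L_w = 114 / 21 = 5.429 kip/in (vertical).
Torsion M = P·e = 114 × 5 = 570 kip·in.
Critical point at (x, y) = (4.286, 4.5) from centroid. f_tx = M·y/J = 6.644 kip/in; f_ty = M·x/J = 6.328 kip/in.
Resultant f_max = √[f_tx² + (f_v + f_ty)²] = √[6.644² + (5.429 + 6.328)²] = 13.5 kip/in.
Capacity per unit length: φr_n = 0.75 × 0.6 × 70 × (0.707 × 0.5) = 11.14 kip/in.
13.5 > 11.14 → NOT adequate.

f_max ≈ 13.5 kip/in; NOT adequate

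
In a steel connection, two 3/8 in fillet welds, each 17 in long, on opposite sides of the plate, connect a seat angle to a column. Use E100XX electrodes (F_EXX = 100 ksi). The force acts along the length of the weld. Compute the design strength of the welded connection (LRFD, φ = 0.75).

φR_n ≈ 406 kips

Effective throat t_e = 0.707 × 0.375 = 0.2651 in.
Total length L = 34 in; A_we = 0.2651 × 34 = 9.014 in².
F_nw = 0.6 F_EXX = 0.6 × 100 = 60 ksi.
φR_n = 0.75 × 60 × 9.014 = 405.6 kips.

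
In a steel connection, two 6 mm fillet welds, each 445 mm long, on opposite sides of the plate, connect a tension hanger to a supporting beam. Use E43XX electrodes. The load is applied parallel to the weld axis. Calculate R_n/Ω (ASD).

R_n/Ω ≈ 487 kN

E43XX → F_EXX = 430 MPa.
Effective throat t_e = 0.707 × 6 = 4.242 mm.
Total length L = 890 mm; A_we = 4.242 × 890 = 3775 mm².
F_nw = 0.6 F_EXX = 0.6 × 430 = 258 MPa.
R_n = 258 × 3775 × 10⁻³ = 974 kN; R_n/Ω = 974/2.0 = 487 kN.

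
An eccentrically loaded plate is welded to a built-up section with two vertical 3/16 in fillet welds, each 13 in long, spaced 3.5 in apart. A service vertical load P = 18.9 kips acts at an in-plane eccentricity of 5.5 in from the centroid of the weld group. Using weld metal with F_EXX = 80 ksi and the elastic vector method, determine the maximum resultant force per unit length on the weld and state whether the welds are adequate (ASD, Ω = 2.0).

f_max ≈ 1.89 kip/in; adequate

Total weld length L_w = 26 in. Treat welds as unit-width lines.
Polar moment about centroid: J = 2[d³/12 + d(b/2)²] = 2[13³/12 + 13×1.75²] = 445.8 in³.
Direct shear f_v = P/L_w = 18.9 / 26 = 0.7269 kip/in (vertical).
Torsion M = P·e = 18.9 × 5.5 = 103.95 kip·in.
Critical point at (x, y) = (1.75, 6.5) from centroid. f_tx = M·y/J = 1.516 kip/in; f_ty = M·x/J = 0.4081 kip/in.
Resultant f_max = √[f_tx² + (f_v + f_ty)²] = √[1.516² + (0.7269 + 0.4081)²] = 1.894 kip/in.
Capacity per unit length: r_n/Ω = (1/2.0) × 0.6 × 80 × (0.707 × 0.1875) = 3.181 kip/in.
1.894 ≤ 3.181 → adequate.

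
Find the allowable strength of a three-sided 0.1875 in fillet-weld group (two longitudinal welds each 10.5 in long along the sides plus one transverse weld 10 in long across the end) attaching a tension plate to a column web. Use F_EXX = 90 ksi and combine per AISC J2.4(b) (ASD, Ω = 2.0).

R_n/Ω ≈ 118 kips

t_e = 0.707 × 0.1875 = 0.1326 in.
R_nwl = 0.6 × 90 × 0.1326 × 21 = 150.3 kips (longitudinal, 2 welds).
R_nwt = 0.6 × 90 × 0.1326 × 10 = 71.58 kips (transverse, base value).
(i) R_nwl + R_nwt = 221.9 kips; (ii) 0.85 R_nwl + 1.5 R_nwt = 235.2 kips.
R_n = max = 235.2 kips [governs: (ii)]; R_n/Ω = 117.6 kips.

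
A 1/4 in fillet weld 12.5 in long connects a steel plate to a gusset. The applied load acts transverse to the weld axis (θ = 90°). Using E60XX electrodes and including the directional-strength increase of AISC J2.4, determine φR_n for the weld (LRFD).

E60XX → F_EXX = 60 ksi.
t_e = 0.707 × 0.25 = 0.1767 in; A_we = 0.1767 × 12.5 = 2.209 in².
Directional factor: 1.0 + 0.5 sin^1.5(90°) = 1.5.
F_nw = 0.6 × 60 × 1.5 = 54 ksi.
φR_n = 0.75 × 54 × 2.209 = 89.48 kips.

φR_n ≈ 89.5 kips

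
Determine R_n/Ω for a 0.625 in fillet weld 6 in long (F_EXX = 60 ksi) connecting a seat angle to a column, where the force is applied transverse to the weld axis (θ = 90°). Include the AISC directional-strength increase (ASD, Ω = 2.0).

t_e = 0.707 × 0.625 = 0.4419 in; A_we = 0.4419 × 6 = 2.651 in².
Directional factor: 1.0 + 0.5 sin^1.5(90°) = 1.5.
F_nw = 0.6 × 60 × 1.5 = 54 ksi.
R_n/Ω = (54 × 2.651) / 2.0 = 71.58 kip.

R_n/Ω ≈ 71.6 kip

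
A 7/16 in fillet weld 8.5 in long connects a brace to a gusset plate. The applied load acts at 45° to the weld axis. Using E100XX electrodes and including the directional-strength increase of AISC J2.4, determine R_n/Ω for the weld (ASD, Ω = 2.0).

E100XX → F_EXX = 100 ksi.
t_e = 0.707 × 0.4375 = 0.3093 in; A_we = 0.3093 × 8.5 = 2.629 in².
Directional factor: 1.0 + 0.5 sin^1.5(45°) = 1.297.
F_nw = 0.6 × 100 × 1.297 = 77.84 ksi.
R_n/Ω = (77.84 × 2.629) / 2.0 = 102.3 kip.

R_n/Ω ≈ 102 kip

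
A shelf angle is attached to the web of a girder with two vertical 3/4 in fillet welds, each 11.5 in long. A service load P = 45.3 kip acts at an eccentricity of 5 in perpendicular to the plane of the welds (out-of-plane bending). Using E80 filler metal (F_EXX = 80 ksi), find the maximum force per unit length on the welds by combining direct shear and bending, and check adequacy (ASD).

L_w = 2 × 11.5 = 23 in; section modulus (unit throat) S = 2 × L²/6 = 44.08 in².
Direct shear f_v = P/L_w = 45.3/23 = 1.97 kip/in.
Moment M = P × e = 45.3 × 5 = 226.5 kip·in; bending f_b = M/S = 5.138 kip/in.
f_max = √(f_v² + f_b²) = √(1.97² + 5.138²) = 5.503 kip/in.
r_n/Ω = (1/2.0) × 0.6 × 80 × (0.707 × 0.75) = 12.73 kip/in → adequate.

f_max ≈ 5.5 kip/in; adequate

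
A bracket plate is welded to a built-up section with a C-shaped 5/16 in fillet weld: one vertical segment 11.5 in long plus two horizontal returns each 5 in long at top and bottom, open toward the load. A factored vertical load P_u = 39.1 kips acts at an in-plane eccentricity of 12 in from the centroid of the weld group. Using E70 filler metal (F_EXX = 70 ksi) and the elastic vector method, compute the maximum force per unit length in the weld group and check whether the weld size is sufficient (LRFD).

Total weld length L_w = 21.5 in. Treat welds as unit-width lines.
Centroid: x̄ = 2×5×2.5 / 21.5 = 1.163 in from the vertical weld.
Polar moment about centroid: J = I_x + I_y = [11.5³/12 + 2×5×5.75²] + [11.5×1.163² + 2(5³/12 + 5×1.337²)] = 511.6 in³.
Direct shear f_v = P/L_w = 39.1 / 21.5 = 1.819 kip/in (vertical).
Torsion M = P·e = 39.1 × 12 = 469.2 kip·in.
Critical point at (x, y) = (3.837, 5.75) from centroid. f_tx = M·y/J = 5.273 kip/in; f_ty = M·x/J = 3.519 kip/in.
Resultant f_max = √[f_tx² + (f_v + f_ty)²] = √[5.273² + (1.819 + 3.519)²] = 7.503 kip/in.
Capacity per unit length: φr_n = 0.75 × 0.6 × 70 × (0.707 × 0.3125) = 6.96 kip/in.
7.503 > 6.96 → NOT adequate.

f_max ≈ 7.5 kip/in; NOT adequate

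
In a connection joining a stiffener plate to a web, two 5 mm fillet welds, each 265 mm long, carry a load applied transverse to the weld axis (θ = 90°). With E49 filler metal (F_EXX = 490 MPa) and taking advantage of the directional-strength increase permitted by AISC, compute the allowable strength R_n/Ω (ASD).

t_e = 0.707 × 5 = 3.535 mm; A_we = 3.535 × 530 = 1874 mm².
Directional factor: 1.0 + 0.5 sin^1.5(90°) = 1.5.
F_nw = 0.6 × 490 × 1.5 = 441 MPa.
R_n/Ω = (441 × 1874) / 2.0 × 10⁻³ = 413.1 kN.

R_n/Ω ≈ 413 kN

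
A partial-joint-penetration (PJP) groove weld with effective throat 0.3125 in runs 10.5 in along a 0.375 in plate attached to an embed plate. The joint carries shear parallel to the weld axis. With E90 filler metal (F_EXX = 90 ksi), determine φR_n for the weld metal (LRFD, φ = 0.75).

φR_n ≈ 133 kip

Effective throat (given) t_e = 0.3125 in.
A_we = 0.3125 × 10.5 = 3.281 in².
F_nw = 0.6 F_EXX = 54 ksi.
φR_n = 0.75 × 54 × 3.281 = 132.9 kip.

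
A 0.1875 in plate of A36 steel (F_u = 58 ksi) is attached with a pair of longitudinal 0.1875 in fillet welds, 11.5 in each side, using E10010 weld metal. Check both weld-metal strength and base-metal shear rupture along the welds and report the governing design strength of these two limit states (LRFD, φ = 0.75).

φR_n ≈ 113 kip (base-metal shear rupture governs)

E100XX → F_EXX = 100 ksi.
t_e = 0.707 × 0.1875 = 0.1326 in; L = 23 in.
Weld metal: φR_n = 0.75 × 0.6 × 100 × 0.1326 × 23 = 137.2 kip.
Base metal (shear rupture): φR_n = 0.75 × 0.6 × 58 × 0.1875 × 23 = 112.6 kip.
Governing: base-metal shear rupture.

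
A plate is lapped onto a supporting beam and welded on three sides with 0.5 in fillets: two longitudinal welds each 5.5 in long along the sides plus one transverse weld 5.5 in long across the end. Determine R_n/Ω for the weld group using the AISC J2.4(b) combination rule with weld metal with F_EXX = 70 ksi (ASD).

R_n/Ω ≈ 131 kips

t_e = 0.707 × 0.5 = 0.3535 in.
R_nwl = 0.6 × 70 × 0.3535 × 11 = 163.3 kips (longitudinal, 2 welds).
R_nwt = 0.6 × 70 × 0.3535 × 5.5 = 81.66 kips (transverse, base value).
(i) R_nwl + R_nwt = 245 kips; (ii) 0.85 R_nwl + 1.5 R_nwt = 261.3 kips.
R_n = max = 261.3 kips [governs: (ii)]; R_n/Ω = 130.7 kips.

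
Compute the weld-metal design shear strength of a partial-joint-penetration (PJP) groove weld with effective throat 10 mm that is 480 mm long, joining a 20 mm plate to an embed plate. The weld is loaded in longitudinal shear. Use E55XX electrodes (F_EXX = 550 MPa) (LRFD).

φR_n ≈ 1190 kN

Effective throat (given) t_e = 10 mm.
A_we = 10 × 480 = 4800 mm².
F_nw = 0.6 F_EXX = 330 MPa.
φR_n = 0.75 × 330 × 4800 × 10⁻³ = 1188 kN.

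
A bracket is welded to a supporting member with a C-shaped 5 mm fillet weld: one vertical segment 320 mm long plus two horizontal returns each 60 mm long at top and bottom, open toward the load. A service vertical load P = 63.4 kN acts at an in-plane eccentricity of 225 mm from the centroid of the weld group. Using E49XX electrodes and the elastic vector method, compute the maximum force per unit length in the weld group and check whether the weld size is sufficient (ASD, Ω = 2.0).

f_max ≈ 470 N/mm; adequate

E49XX → F_EXX = 490 MPa.
Total weld length L_w = 440 mm. Treat welds as unit-width lines.
Centroid: x̄ = 2×60×30 / 440 = 8.182 mm from the vertical weld.
Polar moment about centroid: J = I_x + I_y = [320³/12 + 2×60×160²] + [320×8.182² + 2(60³/12 + 60×21.82²)] = 5917000 mm³.
Direct shear f_v = P/L_w = 63.4×10³ / 440 = 144.1 N/mm (vertical).
Torsion M = P·e = 63.4×10³ × 225 = 14265000 N·mm.
Critical point at (x, y) = (51.82, 160) from centroid. f_tx = M·y/J = 385.7 N/mm; f_ty = M·x/J = 124.9 N/mm.
Resultant f_max = √[f_tx² + (f_v + f_ty)²] = √[385.7² + (144.1 + 124.9)²] = 470.3 N/mm.
Capacity per unit length: r_n/Ω = (1/2.0) × 0.6 × 490 × (0.707 × 5) = 519.6 N/mm.
470.3 ≤ 519.6 → adequate.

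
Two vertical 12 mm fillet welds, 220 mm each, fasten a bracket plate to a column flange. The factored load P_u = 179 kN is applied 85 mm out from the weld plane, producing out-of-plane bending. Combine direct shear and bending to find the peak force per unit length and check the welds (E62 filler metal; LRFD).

E62XX → F_EXX = 620 MPa.
L_w = 2 × 220 = 440 mm; section modulus (unit throat) S = 2 × L²/6 = 16130 mm².
Direct shear f_v = P/L_w = 179×10³/440 = 406.8 N/mm.
Moment M = P × e = 179×10³ × 85 = 15215000 N·mm; bending f_b = M/S = 943.1 N/mm.
f_max = √(f_v² + f_b²) = √(406.8² + 943.1²) = 1027 N/mm.
φr_n = 0.75 × 0.6 × 620 × (0.707 × 12) = 2367 N/mm → adequate.

f_max ≈ 1030 N/mm; adequate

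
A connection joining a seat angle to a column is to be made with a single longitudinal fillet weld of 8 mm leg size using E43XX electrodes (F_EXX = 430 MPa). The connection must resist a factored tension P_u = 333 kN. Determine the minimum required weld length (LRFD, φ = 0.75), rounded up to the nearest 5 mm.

Throat t_e = 0.707 × 8 = 5.656 mm.
φr_n = 0.75 × 0.6 × 430 × 5.656 × 10⁻³ = 1.094 kN/mm.
L_req = P_u / φr_n = 333 / 1.094 = 304.3 mm total.
Round up → use L = 305 mm.

L = 305 mm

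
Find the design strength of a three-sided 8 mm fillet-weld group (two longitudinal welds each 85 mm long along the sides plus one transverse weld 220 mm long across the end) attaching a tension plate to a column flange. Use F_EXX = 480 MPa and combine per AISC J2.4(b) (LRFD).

φR_n ≈ 580 kN

t_e = 0.707 × 8 = 5.656 mm.
R_nwl = 0.6 × 480 × 5.656 × 170 × 10⁻³ = 276.9 kN (longitudinal, 2 welds).
R_nwt = 0.6 × 480 × 5.656 × 220 × 10⁻³ = 358.4 kN (transverse, base value).
(i) R_nwl + R_nwt = 635.3 kN; (ii) 0.85 R_nwl + 1.5 R_nwt = 772.9 kN.
R_n = max = 772.9 kN [governs: (ii)]; φR_n = 579.7 kN.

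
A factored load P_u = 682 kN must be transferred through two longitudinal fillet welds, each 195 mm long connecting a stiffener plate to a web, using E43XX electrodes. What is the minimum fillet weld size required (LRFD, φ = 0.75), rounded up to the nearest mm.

E43XX → F_EXX = 430 MPa.
Total weld length L = 390 mm.
Required throat t_e = P_u / (φ × 0.6 F_EXX × L) = 682 / (0.75 × 0.6 × 430 × 390 × 10⁻³) = 9.037 mm.
Required leg w = t_e / 0.707 = 12.78 mm → use 13 mm.

w = 13 mm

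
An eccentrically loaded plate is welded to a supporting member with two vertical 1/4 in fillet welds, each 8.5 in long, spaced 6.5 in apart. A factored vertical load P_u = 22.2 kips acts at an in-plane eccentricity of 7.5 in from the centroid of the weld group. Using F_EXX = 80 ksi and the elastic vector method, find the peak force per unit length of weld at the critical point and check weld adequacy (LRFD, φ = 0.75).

Total weld length L_w = 17 in. Treat welds as unit-width lines.
Polar moment about centroid: J = 2[d³/12 + d(b/2)²] = 2[8.5³/12 + 8.5×3.25²] = 281.9 in³.
Direct shear f_v = P/L_w = 22.2 / 17 = 1.306 kip/in (vertical).
Torsion M = P·e = 22.2 × 7.5 = 166.5 kip·in.
Critical point at (x, y) = (3.25, 4.25) from centroid. f_tx = M·y/J = 2.51 kip/in; f_ty = M·x/J = 1.919 kip/in.
Resultant f_max = √[f_tx² + (f_v + f_ty)²] = √[2.51² + (1.306 + 1.919)²] = 4.087 kip/in.
Capacity per unit length: φr_n = 0.75 × 0.6 × 80 × (0.707 × 0.25) = 6.363 kip/in.
4.087 ≤ 6.363 → adequate.

f_max ≈ 4.09 kip/in; adequate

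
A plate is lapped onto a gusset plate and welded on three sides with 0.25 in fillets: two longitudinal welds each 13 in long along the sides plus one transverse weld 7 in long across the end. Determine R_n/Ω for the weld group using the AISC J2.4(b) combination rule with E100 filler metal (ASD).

R_n/Ω ≈ 175 kips

E100XX → F_EXX = 100 ksi.
t_e = 0.707 × 0.25 = 0.1767 in.
R_nwl = 0.6 × 100 × 0.1767 × 26 = 275.7 kips (longitudinal, 2 welds).
R_nwt = 0.6 × 100 × 0.1767 × 7 = 74.23 kips (transverse, base value).
(i) R_nwl + R_nwt = 350 kips; (ii) 0.85 R_nwl + 1.5 R_nwt = 345.7 kips.
R_n = max = 350 kips [governs: (i)]; R_n/Ω = 175 kips.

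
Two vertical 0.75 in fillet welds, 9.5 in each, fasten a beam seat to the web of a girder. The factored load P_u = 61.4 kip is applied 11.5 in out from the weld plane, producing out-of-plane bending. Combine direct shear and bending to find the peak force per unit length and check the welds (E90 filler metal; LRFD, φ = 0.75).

E90XX → F_EXX = 90 ksi.
L_w = 2 × 9.5 = 19 in; section modulus (unit throat) S = 2 × L²/6 = 30.08 in².
Direct shear f_v = P/L_w = 61.4/19 = 3.232 kip/in.
Moment M = P × e = 61.4 × 11.5 = 706.1 kip·in; bending f_b = M/S = 23.47 kip/in.
f_max = √(f_v² + f_b²) = √(3.232² + 23.47²) = 23.69 kip/in.
φr_n = 0.75 × 0.6 × 90 × (0.707 × 0.75) = 21.48 kip/in → NOT adequate.

f_max ≈ 23.7 kip/in; NOT adequate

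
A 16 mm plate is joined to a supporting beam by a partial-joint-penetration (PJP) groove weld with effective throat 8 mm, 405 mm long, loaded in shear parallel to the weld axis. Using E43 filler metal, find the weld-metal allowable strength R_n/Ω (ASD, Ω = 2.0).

E43XX → F_EXX = 430 MPa.
Effective throat (given) t_e = 8 mm.
A_we = 8 × 405 = 3240 mm².
F_nw = 0.6 F_EXX = 258 MPa.
R_n/Ω = (258 × 3240) / 2.0 × 10⁻³ = 418 kN.

R_n/Ω ≈ 418 kN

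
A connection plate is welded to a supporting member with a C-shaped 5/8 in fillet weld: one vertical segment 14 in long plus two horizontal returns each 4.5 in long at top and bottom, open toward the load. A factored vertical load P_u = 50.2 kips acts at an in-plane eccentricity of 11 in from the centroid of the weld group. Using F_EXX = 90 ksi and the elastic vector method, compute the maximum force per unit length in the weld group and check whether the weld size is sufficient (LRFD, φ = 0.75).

Total weld length L_w = 23 in. Treat welds as unit-width lines.
Centroid: x̄ = 2×4.5×2.25 / 23 = 0.8804 in from the vertical weld.
Polar moment about centroid: J = I_x + I_y = [14³/12 + 2×4.5×7²] + [14×0.8804² + 2(4.5³/12 + 4.5×1.37²)] = 712.6 in³.
Direct shear f_v = P/L_w = 50.2 / 23 = 2.183 kip/in (vertical).
Torsion M = P·e = 50.2 × 11 = 552.2 kip·in.
Critical point at (x, y) = (3.62, 7) from centroid. f_tx = M·y/J = 5.424 kip/in; f_ty = M·x/J = 2.805 kip/in.
Resultant f_max = √[f_tx² + (f_v + f_ty)²] = √[5.424² + (2.183 + 2.805)²] = 7.369 kip/in.
Capacity per unit length: φr_n = 0.75 × 0.6 × 90 × (0.707 × 0.625) = 17.9 kip/in.
7.369 ≤ 17.9 → adequate.

f_max ≈ 7.37 kip/in; adequate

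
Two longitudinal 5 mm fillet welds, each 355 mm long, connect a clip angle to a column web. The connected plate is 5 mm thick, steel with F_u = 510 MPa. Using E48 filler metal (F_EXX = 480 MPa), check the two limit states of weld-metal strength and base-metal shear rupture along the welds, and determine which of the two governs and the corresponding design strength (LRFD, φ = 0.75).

φR_n ≈ 542 kN (weld metal governs)

t_e = 0.707 × 5 = 3.535 mm; L = 710 mm.
Weld metal: φR_n = 0.75 × 0.6 × 480 × 3.535 × 710 × 10⁻³ = 542.1 kN.
Base metal (shear rupture): φR_n = 0.75 × 0.6 × 510 × 5 × 710 × 10⁻³ = 814.7 kN.
Governing: weld metal.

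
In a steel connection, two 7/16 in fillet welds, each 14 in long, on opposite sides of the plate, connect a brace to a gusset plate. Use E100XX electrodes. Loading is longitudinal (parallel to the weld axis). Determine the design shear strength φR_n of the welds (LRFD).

E100XX → F_EXX = 100 ksi.
Effective throat t_e = 0.707 × 0.4375 = 0.3093 in.
Total length L = 28 in; A_we = 0.3093 × 28 = 8.661 in².
F_nw = 0.6 F_EXX = 0.6 × 100 = 60 ksi.
φR_n = 0.75 × 60 × 8.661 = 389.7 kips.

φR_n ≈ 390 kips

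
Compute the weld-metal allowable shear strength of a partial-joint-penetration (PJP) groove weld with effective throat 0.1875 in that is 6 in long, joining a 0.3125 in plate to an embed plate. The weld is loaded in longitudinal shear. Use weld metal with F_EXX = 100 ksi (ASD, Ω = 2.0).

R_n/Ω ≈ 33.8 kip

Effective throat (given) t_e = 0.1875 in.
A_we = 0.1875 × 6 = 1.125 in².
F_nw = 0.6 F_EXX = 60 ksi.
R_n/Ω = (60 × 1.125) / 2.0 = 33.75 kip.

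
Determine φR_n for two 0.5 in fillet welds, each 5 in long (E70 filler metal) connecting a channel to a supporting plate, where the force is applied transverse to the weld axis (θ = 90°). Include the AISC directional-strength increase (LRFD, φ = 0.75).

E70XX → F_EXX = 70 ksi.
t_e = 0.707 × 0.5 = 0.3535 in; A_we = 0.3535 × 10 = 3.535 in².
Directional factor: 1.0 + 0.5 sin^1.5(90°) = 1.5.
F_nw = 0.6 × 70 × 1.5 = 63 ksi.
φR_n = 0.75 × 63 × 3.535 = 167 kip.

φR_n ≈ 167 kip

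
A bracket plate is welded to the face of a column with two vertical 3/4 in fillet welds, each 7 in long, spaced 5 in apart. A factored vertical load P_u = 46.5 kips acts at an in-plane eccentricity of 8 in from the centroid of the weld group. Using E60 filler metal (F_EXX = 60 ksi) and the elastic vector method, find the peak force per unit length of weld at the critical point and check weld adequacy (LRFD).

f_max ≈ 13.3 kip/in; adequate

Total weld length L_w = 14 in. Treat welds as unit-width lines.
Polar moment about centroid: J = 2[d³/12 + d(b/2)²] = 2[7³/12 + 7×2.5²] = 144.7 in³.
Direct shear f_v = P/L_w = 46.5 / 14 = 3.321 kip/in (vertical).
Torsion M = P·e = 46.5 × 8 = 372 kip·in.
Critical point at (x, y) = (2.5, 3.5) from centroid. f_tx = M·y/J = 9 kip/in; f_ty = M·x/J = 6.429 kip/in.
Resultant f_max = √[f_tx² + (f_v + f_ty)²] = √[9² + (3.321 + 6.429)²] = 13.27 kip/in.
Capacity per unit length: φr_n = 0.75 × 0.6 × 60 × (0.707 × 0.75) = 14.32 kip/in.
13.27 ≤ 14.32 → adequate.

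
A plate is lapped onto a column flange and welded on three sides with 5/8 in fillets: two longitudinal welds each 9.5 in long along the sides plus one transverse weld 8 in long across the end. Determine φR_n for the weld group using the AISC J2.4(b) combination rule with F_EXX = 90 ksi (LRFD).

φR_n ≈ 504 kips

t_e = 0.707 × 0.625 = 0.4419 in.
R_nwl = 0.6 × 90 × 0.4419 × 19 = 453.4 kips (longitudinal, 2 welds).
R_nwt = 0.6 × 90 × 0.4419 × 8 = 190.9 kips (transverse, base value).
(i) R_nwl + R_nwt = 644.3 kips; (ii) 0.85 R_nwl + 1.5 R_nwt = 671.7 kips.
R_n = max = 671.7 kips [governs: (ii)]; φR_n = 503.8 kips.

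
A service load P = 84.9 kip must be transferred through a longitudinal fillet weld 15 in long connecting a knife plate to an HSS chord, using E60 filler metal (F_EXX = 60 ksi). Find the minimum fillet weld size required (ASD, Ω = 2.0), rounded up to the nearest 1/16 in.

Total weld length L = 15 in.
Required throat t_e = P × Ω / (0.6 F_EXX × L) = 84.9 × 2.0 / (0.6 × 60 × 15) = 0.3144 in.
Required leg w = t_e / 0.707 = 0.4448 in → use 1/2 in.

w = 1/2 in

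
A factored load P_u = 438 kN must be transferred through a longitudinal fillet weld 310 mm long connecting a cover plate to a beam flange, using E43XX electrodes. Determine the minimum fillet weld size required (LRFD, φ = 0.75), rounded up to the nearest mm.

w = 11 mm

E43XX → F_EXX = 430 MPa.
Total weld length L = 310 mm.
Required throat t_e = P_u / (φ × 0.6 F_EXX × L) = 438 / (0.75 × 0.6 × 430 × 310 × 10⁻³) = 7.302 mm.
Required leg w = t_e / 0.707 = 10.33 mm → use 11 mm.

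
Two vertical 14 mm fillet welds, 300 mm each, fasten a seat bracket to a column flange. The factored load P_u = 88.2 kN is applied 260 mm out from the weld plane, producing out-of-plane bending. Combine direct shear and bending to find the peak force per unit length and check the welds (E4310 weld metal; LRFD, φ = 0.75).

f_max ≈ 778 N/mm; adequate

E43XX → F_EXX = 430 MPa.
L_w = 2 × 300 = 600 mm; section modulus (unit throat) S = 2 × L²/6 = 30000 mm².
Direct shear f_v = P/L_w = 88.2×10³/600 = 147 N/mm.
Moment M = P × e = 88.2×10³ × 260 = 22932000 N·mm; bending f_b = M/S = 764.4 N/mm.
f_max = √(f_v² + f_b²) = √(147² + 764.4²) = 778.4 N/mm.
φr_n = 0.75 × 0.6 × 430 × (0.707 × 14) = 1915 N/mm → adequate.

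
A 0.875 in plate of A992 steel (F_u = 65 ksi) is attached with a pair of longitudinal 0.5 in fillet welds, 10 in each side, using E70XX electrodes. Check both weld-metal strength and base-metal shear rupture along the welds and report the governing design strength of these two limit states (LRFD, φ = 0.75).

E70XX → F_EXX = 70 ksi.
t_e = 0.707 × 0.5 = 0.3535 in; L = 20 in.
Weld metal: φR_n = 0.75 × 0.6 × 70 × 0.3535 × 20 = 222.7 kips.
Base metal (shear rupture): φR_n = 0.75 × 0.6 × 65 × 0.875 × 20 = 511.9 kips.
Governing: weld metal.

φR_n ≈ 223 kips (weld metal governs)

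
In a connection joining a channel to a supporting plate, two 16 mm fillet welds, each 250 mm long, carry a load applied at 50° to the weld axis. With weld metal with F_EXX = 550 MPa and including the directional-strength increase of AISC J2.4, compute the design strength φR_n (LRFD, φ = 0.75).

φR_n ≈ 1870 kN

t_e = 0.707 × 16 = 11.31 mm; A_we = 11.31 × 500 = 5656 mm².
Directional factor: 1.0 + 0.5 sin^1.5(50°) = 1.335.
F_nw = 0.6 × 550 × 1.335 = 440.6 MPa.
φR_n = 0.75 × 440.6 × 5656 × 10⁻³ = 1869 kN.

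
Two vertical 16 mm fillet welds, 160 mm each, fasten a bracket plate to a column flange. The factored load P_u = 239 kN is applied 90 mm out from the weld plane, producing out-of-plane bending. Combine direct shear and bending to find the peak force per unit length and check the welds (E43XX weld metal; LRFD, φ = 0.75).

f_max ≈ 2630 N/mm; NOT adequate

E43XX → F_EXX = 430 MPa.
L_w = 2 × 160 = 320 mm; section modulus (unit throat) S = 2 × L²/6 = 8533 mm².
Direct shear f_v = P/L_w = 239×10³/320 = 746.9 N/mm.
Moment M = P × e = 239×10³ × 90 = 21510000 N·mm; bending f_b = M/S = 2521 N/mm.
f_max = √(f_v² + f_b²) = √(746.9² + 2521²) = 2629 N/mm.
φr_n = 0.75 × 0.6 × 430 × (0.707 × 16) = 2189 N/mm → NOT adequate.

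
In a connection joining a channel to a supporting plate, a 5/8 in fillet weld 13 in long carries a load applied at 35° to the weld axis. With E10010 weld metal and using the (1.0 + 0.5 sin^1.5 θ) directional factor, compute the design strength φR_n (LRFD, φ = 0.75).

φR_n ≈ 315 kips

E100XX → F_EXX = 100 ksi.
t_e = 0.707 × 0.625 = 0.4419 in; A_we = 0.4419 × 13 = 5.744 in².
Directional factor: 1.0 + 0.5 sin^1.5(35°) = 1.217.
F_nw = 0.6 × 100 × 1.217 = 73.03 ksi.
φR_n = 0.75 × 73.03 × 5.744 = 314.6 kips.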